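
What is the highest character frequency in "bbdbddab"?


Input: bbdbddab
Character counts:
  'a': 1
  'b': 4
  'd': 3
Maximum frequency: 4

4


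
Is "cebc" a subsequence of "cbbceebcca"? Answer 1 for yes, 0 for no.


Check if "cebc" is a subsequence of "cbbceebcca"
Greedy scan:
  Position 0 ('c'): matches sub[0] = 'c'
  Position 1 ('b'): no match needed
  Position 2 ('b'): no match needed
  Position 3 ('c'): no match needed
  Position 4 ('e'): matches sub[1] = 'e'
  Position 5 ('e'): no match needed
  Position 6 ('b'): matches sub[2] = 'b'
  Position 7 ('c'): matches sub[3] = 'c'
  Position 8 ('c'): no match needed
  Position 9 ('a'): no match needed
All 4 characters matched => is a subsequence

1


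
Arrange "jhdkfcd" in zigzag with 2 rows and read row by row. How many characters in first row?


Zigzag "jhdkfcd" into 2 rows:
Placing characters:
  'j' => row 0
  'h' => row 1
  'd' => row 0
  'k' => row 1
  'f' => row 0
  'c' => row 1
  'd' => row 0
Rows:
  Row 0: "jdfd"
  Row 1: "hkc"
First row length: 4

4


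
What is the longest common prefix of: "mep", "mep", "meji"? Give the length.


Words: mep, mep, meji
  Position 0: all 'm' => match
  Position 1: all 'e' => match
  Position 2: ('p', 'p', 'j') => mismatch, stop
LCP = "me" (length 2)

2


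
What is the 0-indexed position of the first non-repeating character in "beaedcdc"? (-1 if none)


Input: beaedcdc
Character frequencies:
  'a': 1
  'b': 1
  'c': 2
  'd': 2
  'e': 2
Scanning left to right for freq == 1:
  Position 0 ('b'): unique! => answer = 0

0


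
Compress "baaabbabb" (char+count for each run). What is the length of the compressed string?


Input: baaabbabb
Runs:
  'b' x 1 => "b1"
  'a' x 3 => "a3"
  'b' x 2 => "b2"
  'a' x 1 => "a1"
  'b' x 2 => "b2"
Compressed: "b1a3b2a1b2"
Compressed length: 10

10


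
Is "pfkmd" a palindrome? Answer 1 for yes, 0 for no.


Input: pfkmd
Reversed: dmkfp
  Compare pos 0 ('p') with pos 4 ('d'): MISMATCH
  Compare pos 1 ('f') with pos 3 ('m'): MISMATCH
Result: not a palindrome

0


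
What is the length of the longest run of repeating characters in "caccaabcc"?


Input: "caccaabcc"
Scanning for longest run:
  Position 1 ('a'): new char, reset run to 1
  Position 2 ('c'): new char, reset run to 1
  Position 3 ('c'): continues run of 'c', length=2
  Position 4 ('a'): new char, reset run to 1
  Position 5 ('a'): continues run of 'a', length=2
  Position 6 ('b'): new char, reset run to 1
  Position 7 ('c'): new char, reset run to 1
  Position 8 ('c'): continues run of 'c', length=2
Longest run: 'c' with length 2

2


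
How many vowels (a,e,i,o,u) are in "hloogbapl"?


Input: hloogbapl
Checking each character:
  'h' at position 0: consonant
  'l' at position 1: consonant
  'o' at position 2: vowel (running total: 1)
  'o' at position 3: vowel (running total: 2)
  'g' at position 4: consonant
  'b' at position 5: consonant
  'a' at position 6: vowel (running total: 3)
  'p' at position 7: consonant
  'l' at position 8: consonant
Total vowels: 3

3


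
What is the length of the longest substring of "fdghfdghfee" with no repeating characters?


Input: "fdghfdghfee"
Sliding window (track last position of each char):
  Position 0 ('f'): window [0,0] length 1 -- new best
  Position 1 ('d'): window [0,1] length 2 -- new best
  Position 2 ('g'): window [0,2] length 3 -- new best
  Position 3 ('h'): window [0,3] length 4 -- new best
  Position 4 ('f'): repeat (last at 0), move window start to 1
  Position 4 ('f'): window [1,4] length 4
  Position 5 ('d'): repeat (last at 1), move window start to 2
  Position 5 ('d'): window [2,5] length 4
  Position 6 ('g'): repeat (last at 2), move window start to 3
  Position 6 ('g'): window [3,6] length 4
  Position 7 ('h'): repeat (last at 3), move window start to 4
  Position 7 ('h'): window [4,7] length 4
  Position 8 ('f'): repeat (last at 4), move window start to 5
  Position 8 ('f'): window [5,8] length 4
  Position 9 ('e'): window [5,9] length 5 -- new best
  Position 10 ('e'): repeat (last at 9), move window start to 10
  Position 10 ('e'): window [10,10] length 1
Longest substring with no repeats: "dghfe" with length 5

5


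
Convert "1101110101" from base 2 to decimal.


Input: "1101110101" in base 2
Positional expansion:
  Digit '1' (value 1) x 2^9 = 512
  Digit '1' (value 1) x 2^8 = 256
  Digit '0' (value 0) x 2^7 = 0
  Digit '1' (value 1) x 2^6 = 64
  Digit '1' (value 1) x 2^5 = 32
  Digit '1' (value 1) x 2^4 = 16
  Digit '0' (value 0) x 2^3 = 0
  Digit '1' (value 1) x 2^2 = 4
  Digit '0' (value 0) x 2^1 = 0
  Digit '1' (value 1) x 2^0 = 1
Sum = 885

885


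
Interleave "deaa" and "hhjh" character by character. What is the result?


Interleaving "deaa" and "hhjh":
  Position 0: 'd' from first, 'h' from second => "dh"
  Position 1: 'e' from first, 'h' from second => "eh"
  Position 2: 'a' from first, 'j' from second => "aj"
  Position 3: 'a' from first, 'h' from second => "ah"
Result: dhehajah

dhehajah


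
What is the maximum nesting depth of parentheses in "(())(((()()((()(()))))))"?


Input: "(())(((()()((()(()))))))"
Tracking depth:
  Position 0 '(': depth becomes 1
  Position 1 '(': depth becomes 2
  Position 2 ')': depth becomes 1
  Position 3 ')': depth becomes 0
  Position 4 '(': depth becomes 1
  Position 5 '(': depth becomes 2
  Position 6 '(': depth becomes 3
  Position 7 '(': depth becomes 4
  Position 8 ')': depth becomes 3
  Position 9 '(': depth becomes 4
  Position 10 ')': depth becomes 3
  Position 11 '(': depth becomes 4
  Position 12 '(': depth becomes 5
  Position 13 '(': depth becomes 6
  Position 14 ')': depth becomes 5
  Position 15 '(': depth becomes 6
  Position 16 '(': depth becomes 7
  Position 17 ')': depth becomes 6
  Position 18 ')': depth becomes 5
  Position 19 ')': depth becomes 4
  Position 20 ')': depth becomes 3
  Position 21 ')': depth becomes 2
  Position 22 ')': depth becomes 1
  Position 23 ')': depth becomes 0
Maximum depth reached: 7

7


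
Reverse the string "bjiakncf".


Input: bjiakncf
Reading characters right to left:
  Position 7: 'f'
  Position 6: 'c'
  Position 5: 'n'
  Position 4: 'k'
  Position 3: 'a'
  Position 2: 'i'
  Position 1: 'j'
  Position 0: 'b'
Reversed: fcnkaijb

fcnkaijb


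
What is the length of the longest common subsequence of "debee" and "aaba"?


LCS of "debee" and "aaba"
DP table:
           a    a    b    a
      0    0    0    0    0
  d   0    0    0    0    0
  e   0    0    0    0    0
  b   0    0    0    1    1
  e   0    0    0    1    1
  e   0    0    0    1    1
LCS length = dp[5][4] = 1

1


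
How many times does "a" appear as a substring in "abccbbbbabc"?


Searching for "a" in "abccbbbbabc"
Scanning each position:
  Position 0: "a" => MATCH
  Position 1: "b" => no
  Position 2: "c" => no
  Position 3: "c" => no
  Position 4: "b" => no
  Position 5: "b" => no
  Position 6: "b" => no
  Position 7: "b" => no
  Position 8: "a" => MATCH
  Position 9: "b" => no
  Position 10: "c" => no
Total occurrences: 2

2


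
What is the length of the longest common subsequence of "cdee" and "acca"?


LCS of "cdee" and "acca"
DP table:
           a    c    c    a
      0    0    0    0    0
  c   0    0    1    1    1
  d   0    0    1    1    1
  e   0    0    1    1    1
  e   0    0    1    1    1
LCS length = dp[4][4] = 1

1


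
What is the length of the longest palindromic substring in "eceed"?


Input: "eceed"
Checking substrings for palindromes:
  [0:3] "ece" (len 3) => palindrome
  [2:4] "ee" (len 2) => palindrome
Longest palindromic substring: "ece" with length 3

3


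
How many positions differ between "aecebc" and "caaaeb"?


Comparing "aecebc" and "caaaeb" position by position:
  Position 0: 'a' vs 'c' => DIFFER
  Position 1: 'e' vs 'a' => DIFFER
  Position 2: 'c' vs 'a' => DIFFER
  Position 3: 'e' vs 'a' => DIFFER
  Position 4: 'b' vs 'e' => DIFFER
  Position 5: 'c' vs 'b' => DIFFER
Positions that differ: 6

6


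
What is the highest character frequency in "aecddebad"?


Input: aecddebad
Character counts:
  'a': 2
  'b': 1
  'c': 1
  'd': 3
  'e': 2
Maximum frequency: 3

3


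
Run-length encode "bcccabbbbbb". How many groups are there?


Input: bcccabbbbbb
Scanning for consecutive runs:
  Group 1: 'b' x 1 (positions 0-0)
  Group 2: 'c' x 3 (positions 1-3)
  Group 3: 'a' x 1 (positions 4-4)
  Group 4: 'b' x 6 (positions 5-10)
Total groups: 4

4


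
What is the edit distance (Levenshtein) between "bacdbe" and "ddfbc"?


Computing edit distance: "bacdbe" -> "ddfbc"
DP table:
           d    d    f    b    c
      0    1    2    3    4    5
  b   1    1    2    3    3    4
  a   2    2    2    3    4    4
  c   3    3    3    3    4    4
  d   4    3    3    4    4    5
  b   5    4    4    4    4    5
  e   6    5    5    5    5    5
Edit distance = dp[6][5] = 5

5


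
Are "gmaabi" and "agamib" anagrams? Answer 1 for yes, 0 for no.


Strings: "gmaabi", "agamib"
Sorted first:  aabgim
Sorted second: aabgim
Sorted forms match => anagrams

1


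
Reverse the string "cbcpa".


Input: cbcpa
Reading characters right to left:
  Position 4: 'a'
  Position 3: 'p'
  Position 2: 'c'
  Position 1: 'b'
  Position 0: 'c'
Reversed: apcbc

apcbc


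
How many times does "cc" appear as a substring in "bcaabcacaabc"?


Searching for "cc" in "bcaabcacaabc"
Scanning each position:
  Position 0: "bc" => no
  Position 1: "ca" => no
  Position 2: "aa" => no
  Position 3: "ab" => no
  Position 4: "bc" => no
  Position 5: "ca" => no
  Position 6: "ac" => no
  Position 7: "ca" => no
  Position 8: "aa" => no
  Position 9: "ab" => no
  Position 10: "bc" => no
Total occurrences: 0

0


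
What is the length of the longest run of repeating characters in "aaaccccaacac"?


Input: "aaaccccaacac"
Scanning for longest run:
  Position 1 ('a'): continues run of 'a', length=2
  Position 2 ('a'): continues run of 'a', length=3
  Position 3 ('c'): new char, reset run to 1
  Position 4 ('c'): continues run of 'c', length=2
  Position 5 ('c'): continues run of 'c', length=3
  Position 6 ('c'): continues run of 'c', length=4
  Position 7 ('a'): new char, reset run to 1
  Position 8 ('a'): continues run of 'a', length=2
  Position 9 ('c'): new char, reset run to 1
  Position 10 ('a'): new char, reset run to 1
  Position 11 ('c'): new char, reset run to 1
Longest run: 'c' with length 4

4


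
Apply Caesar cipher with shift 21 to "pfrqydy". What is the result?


Caesar cipher: shift "pfrqydy" by 21
  'p' (pos 15) + 21 = pos 10 = 'k'
  'f' (pos 5) + 21 = pos 0 = 'a'
  'r' (pos 17) + 21 = pos 12 = 'm'
  'q' (pos 16) + 21 = pos 11 = 'l'
  'y' (pos 24) + 21 = pos 19 = 't'
  'd' (pos 3) + 21 = pos 24 = 'y'
  'y' (pos 24) + 21 = pos 19 = 't'
Result: kamltyt

kamltyt


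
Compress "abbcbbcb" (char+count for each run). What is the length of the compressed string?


Input: abbcbbcb
Runs:
  'a' x 1 => "a1"
  'b' x 2 => "b2"
  'c' x 1 => "c1"
  'b' x 2 => "b2"
  'c' x 1 => "c1"
  'b' x 1 => "b1"
Compressed: "a1b2c1b2c1b1"
Compressed length: 12

12


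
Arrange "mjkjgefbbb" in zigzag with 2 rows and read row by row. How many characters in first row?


Zigzag "mjkjgefbbb" into 2 rows:
Placing characters:
  'm' => row 0
  'j' => row 1
  'k' => row 0
  'j' => row 1
  'g' => row 0
  'e' => row 1
  'f' => row 0
  'b' => row 1
  'b' => row 0
  'b' => row 1
Rows:
  Row 0: "mkgfb"
  Row 1: "jjebb"
First row length: 5

5


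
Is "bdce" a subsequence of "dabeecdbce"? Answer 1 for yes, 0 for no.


Check if "bdce" is a subsequence of "dabeecdbce"
Greedy scan:
  Position 0 ('d'): no match needed
  Position 1 ('a'): no match needed
  Position 2 ('b'): matches sub[0] = 'b'
  Position 3 ('e'): no match needed
  Position 4 ('e'): no match needed
  Position 5 ('c'): no match needed
  Position 6 ('d'): matches sub[1] = 'd'
  Position 7 ('b'): no match needed
  Position 8 ('c'): matches sub[2] = 'c'
  Position 9 ('e'): matches sub[3] = 'e'
All 4 characters matched => is a subsequence

1


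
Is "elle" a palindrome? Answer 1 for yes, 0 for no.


Input: elle
Reversed: elle
  Compare pos 0 ('e') with pos 3 ('e'): match
  Compare pos 1 ('l') with pos 2 ('l'): match
Result: palindrome

1


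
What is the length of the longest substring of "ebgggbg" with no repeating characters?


Input: "ebgggbg"
Sliding window (track last position of each char):
  Position 0 ('e'): window [0,0] length 1 -- new best
  Position 1 ('b'): window [0,1] length 2 -- new best
  Position 2 ('g'): window [0,2] length 3 -- new best
  Position 3 ('g'): repeat (last at 2), move window start to 3
  Position 3 ('g'): window [3,3] length 1
  Position 4 ('g'): repeat (last at 3), move window start to 4
  Position 4 ('g'): window [4,4] length 1
  Position 5 ('b'): window [4,5] length 2
  Position 6 ('g'): repeat (last at 4), move window start to 5
  Position 6 ('g'): window [5,6] length 2
Longest substring with no repeats: "ebg" with length 3

3


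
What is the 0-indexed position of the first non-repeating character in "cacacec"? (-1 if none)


Input: cacacec
Character frequencies:
  'a': 2
  'c': 4
  'e': 1
Scanning left to right for freq == 1:
  Position 0 ('c'): freq=4, skip
  Position 1 ('a'): freq=2, skip
  Position 2 ('c'): freq=4, skip
  Position 3 ('a'): freq=2, skip
  Position 4 ('c'): freq=4, skip
  Position 5 ('e'): unique! => answer = 5

5


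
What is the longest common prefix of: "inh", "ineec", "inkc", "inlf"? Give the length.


Words: inh, ineec, inkc, inlf
  Position 0: all 'i' => match
  Position 1: all 'n' => match
  Position 2: ('h', 'e', 'k', 'l') => mismatch, stop
LCP = "in" (length 2)

2


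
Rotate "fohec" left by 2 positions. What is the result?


Input: "fohec", rotate left by 2
First 2 characters: "fo"
Remaining characters: "hec"
Concatenate remaining + first: "hec" + "fo" = "hecfo"

hecfo


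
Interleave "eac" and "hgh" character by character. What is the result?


Interleaving "eac" and "hgh":
  Position 0: 'e' from first, 'h' from second => "eh"
  Position 1: 'a' from first, 'g' from second => "ag"
  Position 2: 'c' from first, 'h' from second => "ch"
Result: ehagch

ehagch


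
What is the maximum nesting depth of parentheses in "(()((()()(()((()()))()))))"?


Input: "(()((()()(()((()()))()))))"
Tracking depth:
  Position 0 '(': depth becomes 1
  Position 1 '(': depth becomes 2
  Position 2 ')': depth becomes 1
  Position 3 '(': depth becomes 2
  Position 4 '(': depth becomes 3
  Position 5 '(': depth becomes 4
  Position 6 ')': depth becomes 3
  Position 7 '(': depth becomes 4
  Position 8 ')': depth becomes 3
  Position 9 '(': depth becomes 4
  Position 10 '(': depth becomes 5
  Position 11 ')': depth becomes 4
  Position 12 '(': depth becomes 5
  Position 13 '(': depth becomes 6
  Position 14 '(': depth becomes 7
  Position 15 ')': depth becomes 6
  Position 16 '(': depth becomes 7
  Position 17 ')': depth becomes 6
  Position 18 ')': depth becomes 5
  Position 19 ')': depth becomes 4
  Position 20 '(': depth becomes 5
  Position 21 ')': depth becomes 4
  Position 22 ')': depth becomes 3
  Position 23 ')': depth becomes 2
  Position 24 ')': depth becomes 1
  Position 25 ')': depth becomes 0
Maximum depth reached: 7

7


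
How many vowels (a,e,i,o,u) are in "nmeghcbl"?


Input: nmeghcbl
Checking each character:
  'n' at position 0: consonant
  'm' at position 1: consonant
  'e' at position 2: vowel (running total: 1)
  'g' at position 3: consonant
  'h' at position 4: consonant
  'c' at position 5: consonant
  'b' at position 6: consonant
  'l' at position 7: consonant
Total vowels: 1

1


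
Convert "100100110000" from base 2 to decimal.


Input: "100100110000" in base 2
Positional expansion:
  Digit '1' (value 1) x 2^11 = 2048
  Digit '0' (value 0) x 2^10 = 0
  Digit '0' (value 0) x 2^9 = 0
  Digit '1' (value 1) x 2^8 = 256
  Digit '0' (value 0) x 2^7 = 0
  Digit '0' (value 0) x 2^6 = 0
  Digit '1' (value 1) x 2^5 = 32
  Digit '1' (value 1) x 2^4 = 16
  Digit '0' (value 0) x 2^3 = 0
  Digit '0' (value 0) x 2^2 = 0
  Digit '0' (value 0) x 2^1 = 0
  Digit '0' (value 0) x 2^0 = 0
Sum = 2352

2352


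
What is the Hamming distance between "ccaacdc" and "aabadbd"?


Comparing "ccaacdc" and "aabadbd" position by position:
  Position 0: 'c' vs 'a' => differ
  Position 1: 'c' vs 'a' => differ
  Position 2: 'a' vs 'b' => differ
  Position 3: 'a' vs 'a' => same
  Position 4: 'c' vs 'd' => differ
  Position 5: 'd' vs 'b' => differ
  Position 6: 'c' vs 'd' => differ
Total differences (Hamming distance): 6

6


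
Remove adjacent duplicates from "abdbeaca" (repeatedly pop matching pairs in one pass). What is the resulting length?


Input: abdbeaca
Stack-based adjacent duplicate removal:
  Read 'a': push. Stack: a
  Read 'b': push. Stack: ab
  Read 'd': push. Stack: abd
  Read 'b': push. Stack: abdb
  Read 'e': push. Stack: abdbe
  Read 'a': push. Stack: abdbea
  Read 'c': push. Stack: abdbeac
  Read 'a': push. Stack: abdbeaca
Final stack: "abdbeaca" (length 8)

8


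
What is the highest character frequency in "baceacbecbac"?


Input: baceacbecbac
Character counts:
  'a': 3
  'b': 3
  'c': 4
  'e': 2
Maximum frequency: 4

4


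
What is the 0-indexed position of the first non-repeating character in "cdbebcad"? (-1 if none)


Input: cdbebcad
Character frequencies:
  'a': 1
  'b': 2
  'c': 2
  'd': 2
  'e': 1
Scanning left to right for freq == 1:
  Position 0 ('c'): freq=2, skip
  Position 1 ('d'): freq=2, skip
  Position 2 ('b'): freq=2, skip
  Position 3 ('e'): unique! => answer = 3

3


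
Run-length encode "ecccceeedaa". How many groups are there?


Input: ecccceeedaa
Scanning for consecutive runs:
  Group 1: 'e' x 1 (positions 0-0)
  Group 2: 'c' x 4 (positions 1-4)
  Group 3: 'e' x 3 (positions 5-7)
  Group 4: 'd' x 1 (positions 8-8)
  Group 5: 'a' x 2 (positions 9-10)
Total groups: 5

5


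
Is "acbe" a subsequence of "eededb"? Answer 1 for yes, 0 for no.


Check if "acbe" is a subsequence of "eededb"
Greedy scan:
  Position 0 ('e'): no match needed
  Position 1 ('e'): no match needed
  Position 2 ('d'): no match needed
  Position 3 ('e'): no match needed
  Position 4 ('d'): no match needed
  Position 5 ('b'): no match needed
Only matched 0/4 characters => not a subsequence

0


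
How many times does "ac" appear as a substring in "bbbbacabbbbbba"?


Searching for "ac" in "bbbbacabbbbbba"
Scanning each position:
  Position 0: "bb" => no
  Position 1: "bb" => no
  Position 2: "bb" => no
  Position 3: "ba" => no
  Position 4: "ac" => MATCH
  Position 5: "ca" => no
  Position 6: "ab" => no
  Position 7: "bb" => no
  Position 8: "bb" => no
  Position 9: "bb" => no
  Position 10: "bb" => no
  Position 11: "bb" => no
  Position 12: "ba" => no
Total occurrences: 1

1


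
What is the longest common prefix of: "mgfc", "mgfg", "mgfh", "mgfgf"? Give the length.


Words: mgfc, mgfg, mgfh, mgfgf
  Position 0: all 'm' => match
  Position 1: all 'g' => match
  Position 2: all 'f' => match
  Position 3: ('c', 'g', 'h', 'g') => mismatch, stop
LCP = "mgf" (length 3)

3


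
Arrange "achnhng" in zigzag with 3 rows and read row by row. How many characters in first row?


Zigzag "achnhng" into 3 rows:
Placing characters:
  'a' => row 0
  'c' => row 1
  'h' => row 2
  'n' => row 1
  'h' => row 0
  'n' => row 1
  'g' => row 2
Rows:
  Row 0: "ah"
  Row 1: "cnn"
  Row 2: "hg"
First row length: 2

2


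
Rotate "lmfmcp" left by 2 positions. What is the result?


Input: "lmfmcp", rotate left by 2
First 2 characters: "lm"
Remaining characters: "fmcp"
Concatenate remaining + first: "fmcp" + "lm" = "fmcplm"

fmcplm


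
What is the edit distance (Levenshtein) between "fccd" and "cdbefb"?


Computing edit distance: "fccd" -> "cdbefb"
DP table:
           c    d    b    e    f    b
      0    1    2    3    4    5    6
  f   1    1    2    3    4    4    5
  c   2    1    2    3    4    5    5
  c   3    2    2    3    4    5    6
  d   4    3    2    3    4    5    6
Edit distance = dp[4][6] = 6

6


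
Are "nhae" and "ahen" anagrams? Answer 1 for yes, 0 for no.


Strings: "nhae", "ahen"
Sorted first:  aehn
Sorted second: aehn
Sorted forms match => anagrams

1


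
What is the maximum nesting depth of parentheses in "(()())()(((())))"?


Input: "(()())()(((())))"
Tracking depth:
  Position 0 '(': depth becomes 1
  Position 1 '(': depth becomes 2
  Position 2 ')': depth becomes 1
  Position 3 '(': depth becomes 2
  Position 4 ')': depth becomes 1
  Position 5 ')': depth becomes 0
  Position 6 '(': depth becomes 1
  Position 7 ')': depth becomes 0
  Position 8 '(': depth becomes 1
  Position 9 '(': depth becomes 2
  Position 10 '(': depth becomes 3
  Position 11 '(': depth becomes 4
  Position 12 ')': depth becomes 3
  Position 13 ')': depth becomes 2
  Position 14 ')': depth becomes 1
  Position 15 ')': depth becomes 0
Maximum depth reached: 4

4


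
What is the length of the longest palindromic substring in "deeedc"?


Input: "deeedc"
Checking substrings for palindromes:
  [0:5] "deeed" (len 5) => palindrome
  [1:4] "eee" (len 3) => palindrome
  [1:3] "ee" (len 2) => palindrome
  [2:4] "ee" (len 2) => palindrome
Longest palindromic substring: "deeed" with length 5

5


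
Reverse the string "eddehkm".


Input: eddehkm
Reading characters right to left:
  Position 6: 'm'
  Position 5: 'k'
  Position 4: 'h'
  Position 3: 'e'
  Position 2: 'd'
  Position 1: 'd'
  Position 0: 'e'
Reversed: mkhedde

mkhedde


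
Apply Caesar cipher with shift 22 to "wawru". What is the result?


Caesar cipher: shift "wawru" by 22
  'w' (pos 22) + 22 = pos 18 = 's'
  'a' (pos 0) + 22 = pos 22 = 'w'
  'w' (pos 22) + 22 = pos 18 = 's'
  'r' (pos 17) + 22 = pos 13 = 'n'
  'u' (pos 20) + 22 = pos 16 = 'q'
Result: swsnq

swsnq


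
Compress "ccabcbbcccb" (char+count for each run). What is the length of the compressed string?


Input: ccabcbbcccb
Runs:
  'c' x 2 => "c2"
  'a' x 1 => "a1"
  'b' x 1 => "b1"
  'c' x 1 => "c1"
  'b' x 2 => "b2"
  'c' x 3 => "c3"
  'b' x 1 => "b1"
Compressed: "c2a1b1c1b2c3b1"
Compressed length: 14

14


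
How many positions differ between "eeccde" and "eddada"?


Comparing "eeccde" and "eddada" position by position:
  Position 0: 'e' vs 'e' => same
  Position 1: 'e' vs 'd' => DIFFER
  Position 2: 'c' vs 'd' => DIFFER
  Position 3: 'c' vs 'a' => DIFFER
  Position 4: 'd' vs 'd' => same
  Position 5: 'e' vs 'a' => DIFFER
Positions that differ: 4

4


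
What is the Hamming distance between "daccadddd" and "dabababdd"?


Comparing "daccadddd" and "dabababdd" position by position:
  Position 0: 'd' vs 'd' => same
  Position 1: 'a' vs 'a' => same
  Position 2: 'c' vs 'b' => differ
  Position 3: 'c' vs 'a' => differ
  Position 4: 'a' vs 'b' => differ
  Position 5: 'd' vs 'a' => differ
  Position 6: 'd' vs 'b' => differ
  Position 7: 'd' vs 'd' => same
  Position 8: 'd' vs 'd' => same
Total differences (Hamming distance): 5

5


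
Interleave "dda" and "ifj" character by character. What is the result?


Interleaving "dda" and "ifj":
  Position 0: 'd' from first, 'i' from second => "di"
  Position 1: 'd' from first, 'f' from second => "df"
  Position 2: 'a' from first, 'j' from second => "aj"
Result: didfaj

didfaj


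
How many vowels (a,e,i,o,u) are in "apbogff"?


Input: apbogff
Checking each character:
  'a' at position 0: vowel (running total: 1)
  'p' at position 1: consonant
  'b' at position 2: consonant
  'o' at position 3: vowel (running total: 2)
  'g' at position 4: consonant
  'f' at position 5: consonant
  'f' at position 6: consonant
Total vowels: 2

2


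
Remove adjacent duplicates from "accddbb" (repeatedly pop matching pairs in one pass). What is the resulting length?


Input: accddbb
Stack-based adjacent duplicate removal:
  Read 'a': push. Stack: a
  Read 'c': push. Stack: ac
  Read 'c': matches stack top 'c' => pop. Stack: a
  Read 'd': push. Stack: ad
  Read 'd': matches stack top 'd' => pop. Stack: a
  Read 'b': push. Stack: ab
  Read 'b': matches stack top 'b' => pop. Stack: a
Final stack: "a" (length 1)

1


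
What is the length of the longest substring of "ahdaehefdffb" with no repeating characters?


Input: "ahdaehefdffb"
Sliding window (track last position of each char):
  Position 0 ('a'): window [0,0] length 1 -- new best
  Position 1 ('h'): window [0,1] length 2 -- new best
  Position 2 ('d'): window [0,2] length 3 -- new best
  Position 3 ('a'): repeat (last at 0), move window start to 1
  Position 3 ('a'): window [1,3] length 3
  Position 4 ('e'): window [1,4] length 4 -- new best
  Position 5 ('h'): repeat (last at 1), move window start to 2
  Position 5 ('h'): window [2,5] length 4
  Position 6 ('e'): repeat (last at 4), move window start to 5
  Position 6 ('e'): window [5,6] length 2
  Position 7 ('f'): window [5,7] length 3
  Position 8 ('d'): window [5,8] length 4
  Position 9 ('f'): repeat (last at 7), move window start to 8
  Position 9 ('f'): window [8,9] length 2
  Position 10 ('f'): repeat (last at 9), move window start to 10
  Position 10 ('f'): window [10,10] length 1
  Position 11 ('b'): window [10,11] length 2
Longest substring with no repeats: "hdae" with length 4

4


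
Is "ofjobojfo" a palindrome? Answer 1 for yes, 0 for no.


Input: ofjobojfo
Reversed: ofjobojfo
  Compare pos 0 ('o') with pos 8 ('o'): match
  Compare pos 1 ('f') with pos 7 ('f'): match
  Compare pos 2 ('j') with pos 6 ('j'): match
  Compare pos 3 ('o') with pos 5 ('o'): match
Result: palindrome

1


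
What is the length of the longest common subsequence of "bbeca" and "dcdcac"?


LCS of "bbeca" and "dcdcac"
DP table:
           d    c    d    c    a    c
      0    0    0    0    0    0    0
  b   0    0    0    0    0    0    0
  b   0    0    0    0    0    0    0
  e   0    0    0    0    0    0    0
  c   0    0    1    1    1    1    1
  a   0    0    1    1    1    2    2
LCS length = dp[5][6] = 2

2


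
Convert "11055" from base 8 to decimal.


Input: "11055" in base 8
Positional expansion:
  Digit '1' (value 1) x 8^4 = 4096
  Digit '1' (value 1) x 8^3 = 512
  Digit '0' (value 0) x 8^2 = 0
  Digit '5' (value 5) x 8^1 = 40
  Digit '5' (value 5) x 8^0 = 5
Sum = 4653

4653


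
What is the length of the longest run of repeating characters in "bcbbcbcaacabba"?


Input: "bcbbcbcaacabba"
Scanning for longest run:
  Position 1 ('c'): new char, reset run to 1
  Position 2 ('b'): new char, reset run to 1
  Position 3 ('b'): continues run of 'b', length=2
  Position 4 ('c'): new char, reset run to 1
  Position 5 ('b'): new char, reset run to 1
  Position 6 ('c'): new char, reset run to 1
  Position 7 ('a'): new char, reset run to 1
  Position 8 ('a'): continues run of 'a', length=2
  Position 9 ('c'): new char, reset run to 1
  Position 10 ('a'): new char, reset run to 1
  Position 11 ('b'): new char, reset run to 1
  Position 12 ('b'): continues run of 'b', length=2
  Position 13 ('a'): new char, reset run to 1
Longest run: 'b' with length 2

2


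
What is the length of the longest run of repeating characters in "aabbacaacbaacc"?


Input: "aabbacaacbaacc"
Scanning for longest run:
  Position 1 ('a'): continues run of 'a', length=2
  Position 2 ('b'): new char, reset run to 1
  Position 3 ('b'): continues run of 'b', length=2
  Position 4 ('a'): new char, reset run to 1
  Position 5 ('c'): new char, reset run to 1
  Position 6 ('a'): new char, reset run to 1
  Position 7 ('a'): continues run of 'a', length=2
  Position 8 ('c'): new char, reset run to 1
  Position 9 ('b'): new char, reset run to 1
  Position 10 ('a'): new char, reset run to 1
  Position 11 ('a'): continues run of 'a', length=2
  Position 12 ('c'): new char, reset run to 1
  Position 13 ('c'): continues run of 'c', length=2
Longest run: 'a' with length 2

2


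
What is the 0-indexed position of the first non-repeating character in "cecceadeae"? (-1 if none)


Input: cecceadeae
Character frequencies:
  'a': 2
  'c': 3
  'd': 1
  'e': 4
Scanning left to right for freq == 1:
  Position 0 ('c'): freq=3, skip
  Position 1 ('e'): freq=4, skip
  Position 2 ('c'): freq=3, skip
  Position 3 ('c'): freq=3, skip
  Position 4 ('e'): freq=4, skip
  Position 5 ('a'): freq=2, skip
  Position 6 ('d'): unique! => answer = 6

6


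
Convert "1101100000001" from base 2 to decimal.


Input: "1101100000001" in base 2
Positional expansion:
  Digit '1' (value 1) x 2^12 = 4096
  Digit '1' (value 1) x 2^11 = 2048
  Digit '0' (value 0) x 2^10 = 0
  Digit '1' (value 1) x 2^9 = 512
  Digit '1' (value 1) x 2^8 = 256
  Digit '0' (value 0) x 2^7 = 0
  Digit '0' (value 0) x 2^6 = 0
  Digit '0' (value 0) x 2^5 = 0
  Digit '0' (value 0) x 2^4 = 0
  Digit '0' (value 0) x 2^3 = 0
  Digit '0' (value 0) x 2^2 = 0
  Digit '0' (value 0) x 2^1 = 0
  Digit '1' (value 1) x 2^0 = 1
Sum = 6913

6913


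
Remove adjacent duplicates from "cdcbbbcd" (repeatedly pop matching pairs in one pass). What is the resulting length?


Input: cdcbbbcd
Stack-based adjacent duplicate removal:
  Read 'c': push. Stack: c
  Read 'd': push. Stack: cd
  Read 'c': push. Stack: cdc
  Read 'b': push. Stack: cdcb
  Read 'b': matches stack top 'b' => pop. Stack: cdc
  Read 'b': push. Stack: cdcb
  Read 'c': push. Stack: cdcbc
  Read 'd': push. Stack: cdcbcd
Final stack: "cdcbcd" (length 6)

6


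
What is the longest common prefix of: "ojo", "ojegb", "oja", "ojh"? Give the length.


Words: ojo, ojegb, oja, ojh
  Position 0: all 'o' => match
  Position 1: all 'j' => match
  Position 2: ('o', 'e', 'a', 'h') => mismatch, stop
LCP = "oj" (length 2)

2


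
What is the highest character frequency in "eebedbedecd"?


Input: eebedbedecd
Character counts:
  'b': 2
  'c': 1
  'd': 3
  'e': 5
Maximum frequency: 5

5


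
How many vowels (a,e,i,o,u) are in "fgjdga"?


Input: fgjdga
Checking each character:
  'f' at position 0: consonant
  'g' at position 1: consonant
  'j' at position 2: consonant
  'd' at position 3: consonant
  'g' at position 4: consonant
  'a' at position 5: vowel (running total: 1)
Total vowels: 1

1


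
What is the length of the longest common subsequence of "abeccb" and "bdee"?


LCS of "abeccb" and "bdee"
DP table:
           b    d    e    e
      0    0    0    0    0
  a   0    0    0    0    0
  b   0    1    1    1    1
  e   0    1    1    2    2
  c   0    1    1    2    2
  c   0    1    1    2    2
  b   0    1    1    2    2
LCS length = dp[6][4] = 2

2


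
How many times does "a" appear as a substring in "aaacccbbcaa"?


Searching for "a" in "aaacccbbcaa"
Scanning each position:
  Position 0: "a" => MATCH
  Position 1: "a" => MATCH
  Position 2: "a" => MATCH
  Position 3: "c" => no
  Position 4: "c" => no
  Position 5: "c" => no
  Position 6: "b" => no
  Position 7: "b" => no
  Position 8: "c" => no
  Position 9: "a" => MATCH
  Position 10: "a" => MATCH
Total occurrences: 5

5


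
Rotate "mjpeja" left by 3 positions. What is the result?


Input: "mjpeja", rotate left by 3
First 3 characters: "mjp"
Remaining characters: "eja"
Concatenate remaining + first: "eja" + "mjp" = "ejamjp"

ejamjp


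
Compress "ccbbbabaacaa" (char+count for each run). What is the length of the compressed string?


Input: ccbbbabaacaa
Runs:
  'c' x 2 => "c2"
  'b' x 3 => "b3"
  'a' x 1 => "a1"
  'b' x 1 => "b1"
  'a' x 2 => "a2"
  'c' x 1 => "c1"
  'a' x 2 => "a2"
Compressed: "c2b3a1b1a2c1a2"
Compressed length: 14

14


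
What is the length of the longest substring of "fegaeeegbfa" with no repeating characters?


Input: "fegaeeegbfa"
Sliding window (track last position of each char):
  Position 0 ('f'): window [0,0] length 1 -- new best
  Position 1 ('e'): window [0,1] length 2 -- new best
  Position 2 ('g'): window [0,2] length 3 -- new best
  Position 3 ('a'): window [0,3] length 4 -- new best
  Position 4 ('e'): repeat (last at 1), move window start to 2
  Position 4 ('e'): window [2,4] length 3
  Position 5 ('e'): repeat (last at 4), move window start to 5
  Position 5 ('e'): window [5,5] length 1
  Position 6 ('e'): repeat (last at 5), move window start to 6
  Position 6 ('e'): window [6,6] length 1
  Position 7 ('g'): window [6,7] length 2
  Position 8 ('b'): window [6,8] length 3
  Position 9 ('f'): window [6,9] length 4
  Position 10 ('a'): window [6,10] length 5 -- new best
Longest substring with no repeats: "egbfa" with length 5

5


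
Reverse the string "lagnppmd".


Input: lagnppmd
Reading characters right to left:
  Position 7: 'd'
  Position 6: 'm'
  Position 5: 'p'
  Position 4: 'p'
  Position 3: 'n'
  Position 2: 'g'
  Position 1: 'a'
  Position 0: 'l'
Reversed: dmppngal

dmppngal


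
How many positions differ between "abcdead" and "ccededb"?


Comparing "abcdead" and "ccededb" position by position:
  Position 0: 'a' vs 'c' => DIFFER
  Position 1: 'b' vs 'c' => DIFFER
  Position 2: 'c' vs 'e' => DIFFER
  Position 3: 'd' vs 'd' => same
  Position 4: 'e' vs 'e' => same
  Position 5: 'a' vs 'd' => DIFFER
  Position 6: 'd' vs 'b' => DIFFER
Positions that differ: 5

5


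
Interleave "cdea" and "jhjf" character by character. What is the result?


Interleaving "cdea" and "jhjf":
  Position 0: 'c' from first, 'j' from second => "cj"
  Position 1: 'd' from first, 'h' from second => "dh"
  Position 2: 'e' from first, 'j' from second => "ej"
  Position 3: 'a' from first, 'f' from second => "af"
Result: cjdhejaf

cjdhejaf


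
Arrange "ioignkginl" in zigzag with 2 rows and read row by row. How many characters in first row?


Zigzag "ioignkginl" into 2 rows:
Placing characters:
  'i' => row 0
  'o' => row 1
  'i' => row 0
  'g' => row 1
  'n' => row 0
  'k' => row 1
  'g' => row 0
  'i' => row 1
  'n' => row 0
  'l' => row 1
Rows:
  Row 0: "iingn"
  Row 1: "ogkil"
First row length: 5

5


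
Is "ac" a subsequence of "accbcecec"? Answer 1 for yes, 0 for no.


Check if "ac" is a subsequence of "accbcecec"
Greedy scan:
  Position 0 ('a'): matches sub[0] = 'a'
  Position 1 ('c'): matches sub[1] = 'c'
  Position 2 ('c'): no match needed
  Position 3 ('b'): no match needed
  Position 4 ('c'): no match needed
  Position 5 ('e'): no match needed
  Position 6 ('c'): no match needed
  Position 7 ('e'): no match needed
  Position 8 ('c'): no match needed
All 2 characters matched => is a subsequence

1


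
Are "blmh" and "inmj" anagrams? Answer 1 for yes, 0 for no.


Strings: "blmh", "inmj"
Sorted first:  bhlm
Sorted second: ijmn
Differ at position 0: 'b' vs 'i' => not anagrams

0


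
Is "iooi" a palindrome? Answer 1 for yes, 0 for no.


Input: iooi
Reversed: iooi
  Compare pos 0 ('i') with pos 3 ('i'): match
  Compare pos 1 ('o') with pos 2 ('o'): match
Result: palindrome

1


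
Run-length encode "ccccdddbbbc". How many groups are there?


Input: ccccdddbbbc
Scanning for consecutive runs:
  Group 1: 'c' x 4 (positions 0-3)
  Group 2: 'd' x 3 (positions 4-6)
  Group 3: 'b' x 3 (positions 7-9)
  Group 4: 'c' x 1 (positions 10-10)
Total groups: 4

4


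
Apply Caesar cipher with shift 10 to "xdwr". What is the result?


Caesar cipher: shift "xdwr" by 10
  'x' (pos 23) + 10 = pos 7 = 'h'
  'd' (pos 3) + 10 = pos 13 = 'n'
  'w' (pos 22) + 10 = pos 6 = 'g'
  'r' (pos 17) + 10 = pos 1 = 'b'
Result: hngb

hngb


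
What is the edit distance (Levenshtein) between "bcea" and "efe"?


Computing edit distance: "bcea" -> "efe"
DP table:
           e    f    e
      0    1    2    3
  b   1    1    2    3
  c   2    2    2    3
  e   3    2    3    2
  a   4    3    3    3
Edit distance = dp[4][3] = 3

3


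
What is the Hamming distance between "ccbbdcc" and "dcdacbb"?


Comparing "ccbbdcc" and "dcdacbb" position by position:
  Position 0: 'c' vs 'd' => differ
  Position 1: 'c' vs 'c' => same
  Position 2: 'b' vs 'd' => differ
  Position 3: 'b' vs 'a' => differ
  Position 4: 'd' vs 'c' => differ
  Position 5: 'c' vs 'b' => differ
  Position 6: 'c' vs 'b' => differ
Total differences (Hamming distance): 6

6


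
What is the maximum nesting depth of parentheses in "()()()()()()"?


Input: "()()()()()()"
Tracking depth:
  Position 0 '(': depth becomes 1
  Position 1 ')': depth becomes 0
  Position 2 '(': depth becomes 1
  Position 3 ')': depth becomes 0
  Position 4 '(': depth becomes 1
  Position 5 ')': depth becomes 0
  Position 6 '(': depth becomes 1
  Position 7 ')': depth becomes 0
  Position 8 '(': depth becomes 1
  Position 9 ')': depth becomes 0
  Position 10 '(': depth becomes 1
  Position 11 ')': depth becomes 0
Maximum depth reached: 1

1


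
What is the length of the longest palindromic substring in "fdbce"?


Input: "fdbce"
Checking substrings for palindromes:
  No multi-char palindromic substrings found
Longest palindromic substring: "f" with length 1

1


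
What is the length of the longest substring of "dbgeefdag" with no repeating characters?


Input: "dbgeefdag"
Sliding window (track last position of each char):
  Position 0 ('d'): window [0,0] length 1 -- new best
  Position 1 ('b'): window [0,1] length 2 -- new best
  Position 2 ('g'): window [0,2] length 3 -- new best
  Position 3 ('e'): window [0,3] length 4 -- new best
  Position 4 ('e'): repeat (last at 3), move window start to 4
  Position 4 ('e'): window [4,4] length 1
  Position 5 ('f'): window [4,5] length 2
  Position 6 ('d'): window [4,6] length 3
  Position 7 ('a'): window [4,7] length 4
  Position 8 ('g'): window [4,8] length 5 -- new best
Longest substring with no repeats: "efdag" with length 5

5


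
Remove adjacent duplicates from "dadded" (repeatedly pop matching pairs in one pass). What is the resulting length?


Input: dadded
Stack-based adjacent duplicate removal:
  Read 'd': push. Stack: d
  Read 'a': push. Stack: da
  Read 'd': push. Stack: dad
  Read 'd': matches stack top 'd' => pop. Stack: da
  Read 'e': push. Stack: dae
  Read 'd': push. Stack: daed
Final stack: "daed" (length 4)

4


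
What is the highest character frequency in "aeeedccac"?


Input: aeeedccac
Character counts:
  'a': 2
  'c': 3
  'd': 1
  'e': 3
Maximum frequency: 3

3


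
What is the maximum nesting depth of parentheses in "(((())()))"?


Input: "(((())()))"
Tracking depth:
  Position 0 '(': depth becomes 1
  Position 1 '(': depth becomes 2
  Position 2 '(': depth becomes 3
  Position 3 '(': depth becomes 4
  Position 4 ')': depth becomes 3
  Position 5 ')': depth becomes 2
  Position 6 '(': depth becomes 3
  Position 7 ')': depth becomes 2
  Position 8 ')': depth becomes 1
  Position 9 ')': depth becomes 0
Maximum depth reached: 4

4


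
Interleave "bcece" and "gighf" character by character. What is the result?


Interleaving "bcece" and "gighf":
  Position 0: 'b' from first, 'g' from second => "bg"
  Position 1: 'c' from first, 'i' from second => "ci"
  Position 2: 'e' from first, 'g' from second => "eg"
  Position 3: 'c' from first, 'h' from second => "ch"
  Position 4: 'e' from first, 'f' from second => "ef"
Result: bgciegchef

bgciegchef


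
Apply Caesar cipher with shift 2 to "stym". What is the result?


Caesar cipher: shift "stym" by 2
  's' (pos 18) + 2 = pos 20 = 'u'
  't' (pos 19) + 2 = pos 21 = 'v'
  'y' (pos 24) + 2 = pos 0 = 'a'
  'm' (pos 12) + 2 = pos 14 = 'o'
Result: uvao

uvao


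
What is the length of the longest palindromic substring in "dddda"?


Input: "dddda"
Checking substrings for palindromes:
  [0:4] "dddd" (len 4) => palindrome
  [0:3] "ddd" (len 3) => palindrome
  [1:4] "ddd" (len 3) => palindrome
  [0:2] "dd" (len 2) => palindrome
  [1:3] "dd" (len 2) => palindrome
  [2:4] "dd" (len 2) => palindrome
Longest palindromic substring: "dddd" with length 4

4


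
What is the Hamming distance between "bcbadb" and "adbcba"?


Comparing "bcbadb" and "adbcba" position by position:
  Position 0: 'b' vs 'a' => differ
  Position 1: 'c' vs 'd' => differ
  Position 2: 'b' vs 'b' => same
  Position 3: 'a' vs 'c' => differ
  Position 4: 'd' vs 'b' => differ
  Position 5: 'b' vs 'a' => differ
Total differences (Hamming distance): 5

5


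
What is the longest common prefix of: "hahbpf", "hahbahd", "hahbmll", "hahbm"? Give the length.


Words: hahbpf, hahbahd, hahbmll, hahbm
  Position 0: all 'h' => match
  Position 1: all 'a' => match
  Position 2: all 'h' => match
  Position 3: all 'b' => match
  Position 4: ('p', 'a', 'm', 'm') => mismatch, stop
LCP = "hahb" (length 4)

4
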